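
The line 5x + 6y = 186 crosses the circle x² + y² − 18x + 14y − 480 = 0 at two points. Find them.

(18, 16) and (30, 6)

From the line, y = (186 − 5x)/6. Substituting:
61x² − 2928x + 32940 = 0  ⟹  x² − 48x + 540 = 0
x = 30 or x = 18, giving (30, 6) and (18, 16).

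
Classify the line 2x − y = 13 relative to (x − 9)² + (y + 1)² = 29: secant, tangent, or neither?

secant

Substituting the line into the circle gives 5x² − 66x + 196 = 0.
Δ = 4356 − 3920 = 436.
Two real roots: the line is a secant.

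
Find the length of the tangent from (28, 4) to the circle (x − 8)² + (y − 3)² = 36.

√365

With centre O = (8, 3), |OP|² = 401 and r² = 36.
Power of the point: PT² = |PO|² − r² = 365, so PT = √365.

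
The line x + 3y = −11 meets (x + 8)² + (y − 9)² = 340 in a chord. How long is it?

10√10

From the line, y = (−11 − x)/3. Substituting:
10x² + 220x − 1040 = 0  ⟹  x² + 22x − 104 = 0
x = 4 or x = −26, giving (4, −5) and (−26, 5).
Chord length = distance between (4, −5) and (−26, 5) = √1000 = 10√10.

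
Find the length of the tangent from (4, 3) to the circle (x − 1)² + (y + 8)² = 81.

Centre (1, −8), r² = 81. |PO|² = (3)² + (11)² = 130.
Power of the point: PT² = |PO|² − r² = 49, so PT = 7.

7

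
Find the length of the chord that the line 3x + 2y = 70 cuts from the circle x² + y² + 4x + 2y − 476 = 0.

2√13

From the line, y = (70 − 3x)/2. Substituting:
13x² − 416x + 3276 = 0  ⟹  x² − 32x + 252 = 0
x = 18 or x = 14, giving (18, 8) and (14, 14).
|(18, 8) − (14, 14)| = √((4)² + (−6)²) = 2√13.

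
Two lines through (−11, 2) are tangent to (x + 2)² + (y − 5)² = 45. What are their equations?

Write the tangent as mx − y + (2 − m·(−11)) = 0 and set its distance from the centre to 3√5:
[m·(9) − (3)]² = 45(m² + 1)
2m² − 3m − 2 = 0, so m = −1/2 or m = 2.
Through (−11, 2) these give x + 2y = −7 and 2x − y = −24.

x + 2y = −7 and 2x − y = −24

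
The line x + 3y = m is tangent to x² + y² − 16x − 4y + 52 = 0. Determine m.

The line touches the circle iff its distance from (8, 2) is 4:
|1·8 + 3·2 − m| / √10 = 4
|m − (14)| = 4√10.

m = 14 ± 4√10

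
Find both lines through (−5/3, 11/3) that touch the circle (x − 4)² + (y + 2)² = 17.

x + 4y = 13 and 4x + y = −3

A line y − (11/3) = m(x − (−5/3)) is tangent when its distance from (4, −2) is √17:
[m·(17/3) − (−17/3)]² = 17(m² + 1)
4m² + 17m + 4 = 0, so m = −1/4 or m = −4.
Through (−5/3, 11/3) these give x + 4y = 13 and 4x + y = −3.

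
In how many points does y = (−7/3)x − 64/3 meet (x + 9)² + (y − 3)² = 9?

Substituting the line into the circle gives 58x² + 1184x + 5977 = 0.
Δ = 1401856 − 1386664 = 15192.
Two real roots: the line is a secant.

2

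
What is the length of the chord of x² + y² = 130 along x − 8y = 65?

2√65

Centre (0, 0), r² = 130. Perpendicular distance d from centre to line = |−65| / √65 = 65/√65.
Half the chord is √(r² − d²) = √(65), so the full chord is 2√65.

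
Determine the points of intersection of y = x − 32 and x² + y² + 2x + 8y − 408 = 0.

(12, −20) and (15, −17)

Substitute y = x − 32:
2x² − 54x + 360 = 0  ⟹  x² − 27x + 180 = 0
x = 15 or x = 12, giving (15, −17) and (12, −20).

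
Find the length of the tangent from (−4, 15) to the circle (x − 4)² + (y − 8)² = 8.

√105

Centre (4, 8), r² = 8. |PO|² = (−8)² + (7)² = 113.
By the tangent–radius right angle, tangent length = √(|PO|² − r²) = √105.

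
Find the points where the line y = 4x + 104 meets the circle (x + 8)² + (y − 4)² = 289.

(−25, 4) and (−23, 12)

Express y = 4x + 104 and substitute into the circle:
17x² + 816x + 9775 = 0  ⟹  x² + 48x + 575 = 0
x = −23 or x = −25, giving (−23, 12) and (−25, 4).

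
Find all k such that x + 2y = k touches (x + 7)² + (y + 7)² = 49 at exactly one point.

k = −21 ± 7√5

For a tangent, require d(centre, line) = r = 7.
|1·(−7) + 2·(−7) − k| / √5 = 7
|k − (−21)| = 7√5.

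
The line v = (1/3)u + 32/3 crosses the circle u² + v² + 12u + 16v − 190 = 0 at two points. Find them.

From the line, v = (32 + u)/3. Substituting:
10u² + 220u + 850 = 0  ⟹  u² + 22u + 85 = 0
u = −5 or u = −17, giving (−5, 9) and (−17, 5).

(−17, 5) and (−5, 9)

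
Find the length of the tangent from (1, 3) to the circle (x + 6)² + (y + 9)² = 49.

12

With centre O = (−6, −9), |OP|² = 193 and r² = 49.
Power of the point: PT² = |PO|² − r² = 144, so PT = 12.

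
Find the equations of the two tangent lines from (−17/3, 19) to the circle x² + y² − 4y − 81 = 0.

6x + 7y = 99 and 9x − 2y = −89

Let a tangent through (−17/3, 19) have slope m. Its distance from (0, 2) must equal √85:
(17/3m − (−17))² = 85(m² + 1)
14m² − 51m − 54 = 0, so m = −6/7 or m = 9/2.
With m = −6/7: 6x + 7y = 99. With m = 9/2: 9x − 2y = −89.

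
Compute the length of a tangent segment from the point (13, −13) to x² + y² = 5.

3√37

With centre O = (0, 0), |OP|² = 338 and r² = 5.
By the tangent–radius right angle, tangent length = √(|PO|² − r²) = √333 = 3√37.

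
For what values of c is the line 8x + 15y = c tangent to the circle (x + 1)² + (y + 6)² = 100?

c = −268 or c = 72

The line touches the circle iff its distance from (−1, −6) is 10:
|8·(−1) + 15·(−6) − c| / √289 = 10
|c − (−98)| = 10·17, so c = 72 or c = −268.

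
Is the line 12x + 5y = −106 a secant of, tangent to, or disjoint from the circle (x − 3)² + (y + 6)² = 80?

d² = (12·3 + 5·(−6) − (−106))²/169 = 12544/169; r² = 80.
Since d² < r², the line cuts the circle twice.

secant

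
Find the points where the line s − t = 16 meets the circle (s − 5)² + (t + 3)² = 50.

(6, −10) and (12, −4)

Substitute t = s − 16:
2s² − 36s + 144 = 0  ⟹  s² − 18s + 72 = 0
s = 12 or s = 6, giving (12, −4) and (6, −10).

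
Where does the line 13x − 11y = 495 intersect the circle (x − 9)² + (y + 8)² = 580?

(11, −32) and (33, −6)

From the line, y = (−495 + 13x)/11. Substituting:
290x² − 12760x + 105270 = 0  ⟹  x² − 44x + 363 = 0
x = 33 or x = 11, giving (33, −6) and (11, −32).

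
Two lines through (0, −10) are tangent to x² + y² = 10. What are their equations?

3x + y = −10 and 3x − y = 10

Let a tangent through (0, −10) have slope m. Its distance from (0, 0) must equal √10:
(0m − (10))² = 10(m² + 1)
m² − 9 = 0, so m = −3 or m = 3.
Through (0, −10) these give 3x + y = −10 and 3x − y = 10.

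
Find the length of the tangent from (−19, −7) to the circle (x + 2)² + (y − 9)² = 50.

3√55

The centre is (−2, 9) and r = 5√2. The square of the distance from P to the centre is 289 + 256 = 545.
By the tangent–radius right angle, tangent length = √(|PO|² − r²) = √495 = 3√55.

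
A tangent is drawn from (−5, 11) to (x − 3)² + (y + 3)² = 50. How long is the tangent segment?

√210

Centre (3, −3), r² = 50. |PO|² = (−8)² + (14)² = 260.
Power of the point: PT² = |PO|² − r² = 210, so PT = √210.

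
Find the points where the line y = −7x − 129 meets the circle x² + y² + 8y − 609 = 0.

(−20, 11) and (−15, −24)

Express y = −7x − 129 and substitute into the circle:
50x² + 1750x + 15000 = 0  ⟹  x² + 35x + 300 = 0
x = −15 or x = −20, giving (−15, −24) and (−20, 11).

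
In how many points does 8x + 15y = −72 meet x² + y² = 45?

Centre (0, 0), r² = 45. Distance² from centre to line = (72)²/289 = 5184/289.
Since d² < r², the line cuts the circle twice.

2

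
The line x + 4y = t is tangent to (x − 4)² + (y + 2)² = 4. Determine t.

Tangency holds when the distance from the centre (4, −2) to the line equals the radius 2:
|1·4 + 4·(−2) − t| / √17 = 2
|t − (−4)| = 2√17.

t = −4 ± 2√17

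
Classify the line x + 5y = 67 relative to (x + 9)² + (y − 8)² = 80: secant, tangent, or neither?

Substituting the line into the circle gives 26x² + 396x + 754 = 0.
Discriminant = (396)² − 4·26·(754) = 78400 > 0.
Two real roots: the line is a secant.

secant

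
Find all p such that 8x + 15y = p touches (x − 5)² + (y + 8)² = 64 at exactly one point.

The line touches the circle iff its distance from (5, −8) is 8:
|8·5 + 15·(−8) − p| / √289 = 8
|p − (−80)| = 8·17, so p = 56 or p = −216.

p = −216 or p = 56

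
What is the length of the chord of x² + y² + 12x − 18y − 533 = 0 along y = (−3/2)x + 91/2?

The distance from (−6, 9) to the line is 91/√13, and r² = 650.
Chord = 2√(r² − d²) = 2·√(13) = 2√13.

2√13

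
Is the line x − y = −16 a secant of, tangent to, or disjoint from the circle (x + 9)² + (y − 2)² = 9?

Centre (−9, 2), r² = 9. Distance² from centre to line = (5)²/2 = 25/2.
Since d² > r², the line lies outside the circle.

disjoint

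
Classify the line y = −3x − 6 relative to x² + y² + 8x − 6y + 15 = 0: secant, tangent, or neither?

d² = (3·(−4) + 1·3 − (−6))²/10 = 9/10; r² = 10.
Since d² < r², the line cuts the circle twice.

secant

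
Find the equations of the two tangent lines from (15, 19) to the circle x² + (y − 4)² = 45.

Let a tangent through (15, 19) have slope m. Its distance from (0, 4) must equal 3√5:
[m·(−15) − (−15)]² = 45(m² + 1)
2m² − 5m + 2 = 0, so m = 2 or m = 1/2.
With m = 2: 2x − y = 11. With m = 1/2: x − 2y = −23.

2x − y = 11 and x − 2y = −23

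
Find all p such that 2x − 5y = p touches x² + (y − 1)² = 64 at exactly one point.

p = −5 ± 8√29

Tangency holds when the distance from the centre (0, 1) to the line equals the radius 8:
|2·0 − 5·1 − p| / √29 = 8
|p − (−5)| = 8√29.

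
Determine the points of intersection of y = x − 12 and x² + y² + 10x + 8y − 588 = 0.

Substitute y = x − 12:
2x² − 6x − 540 = 0  ⟹  x² − 3x − 270 = 0
x = 18 or x = −15, giving (18, 6) and (−15, −27).

(−15, −27) and (18, 6)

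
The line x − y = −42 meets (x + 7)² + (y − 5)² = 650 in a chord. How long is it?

20√2

Express y = x + 42 and substitute into the circle:
2x² + 88x + 768 = 0  ⟹  x² + 44x + 384 = 0
x = −12 or x = −32, giving (−12, 30) and (−32, 10).
Chord length = distance between (−12, 30) and (−32, 10) = √800 = 20√2.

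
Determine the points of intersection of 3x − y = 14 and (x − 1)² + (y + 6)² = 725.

Express y = 3x − 14 and substitute into the circle:
10x² − 50x − 660 = 0  ⟹  x² − 5x − 66 = 0
x = 11 or x = −6, giving (11, 19) and (−6, −32).

(−6, −32) and (11, 19)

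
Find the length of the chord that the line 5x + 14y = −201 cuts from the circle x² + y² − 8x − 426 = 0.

Centre (4, 0), r² = 442. Perpendicular distance d from centre to line = |221| / √221 = 221/√221.
Chord = 2√(r² − d²) = 2·√(221) = 2√221.

2√221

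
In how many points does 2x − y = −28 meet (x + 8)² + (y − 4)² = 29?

Substituting the line into the circle gives 5x² + 112x + 611 = 0.
Δ = 12544 − 12220 = 324.
Two real roots: the line is a secant.

2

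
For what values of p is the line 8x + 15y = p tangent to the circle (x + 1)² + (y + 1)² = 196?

The line touches the circle iff its distance from (−1, −1) is 14:
|8·(−1) + 15·(−1) − p| / √289 = 14
|p − (−23)| = 14·17, so p = 215 or p = −261.

p = −261 or p = 215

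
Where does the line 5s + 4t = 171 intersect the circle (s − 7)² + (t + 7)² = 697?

(23, 14) and (31, 4)

From the line, t = (171 − 5s)/4. Substituting:
41s² − 2214s + 29233 = 0  ⟹  s² − 54s + 713 = 0
s = 31 or s = 23, giving (31, 4) and (23, 14).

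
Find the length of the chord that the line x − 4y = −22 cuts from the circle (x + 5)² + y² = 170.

Substitute y = (22 + x)/4:
17x² + 204x − 1836 = 0  ⟹  x² + 12x − 108 = 0
x = 6 or x = −18, giving (6, 7) and (−18, 1).
Chord length = distance between (6, 7) and (−18, 1) = √612 = 6√17.

6√17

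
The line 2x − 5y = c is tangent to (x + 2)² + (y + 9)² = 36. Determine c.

c = 41 ± 6√29

For a tangent, require d(centre, line) = r = 6.
|2·(−2) − 5·(−9) − c| / √29 = 6
|c − (41)| = 6√29.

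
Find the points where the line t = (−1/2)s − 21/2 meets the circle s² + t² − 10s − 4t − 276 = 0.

Express t = (−21 − s)/2 and substitute into the circle:
5s² + 10s − 495 = 0  ⟹  s² + 2s − 99 = 0
s = 9 or s = −11, giving (9, −15) and (−11, −5).

(−11, −5) and (9, −15)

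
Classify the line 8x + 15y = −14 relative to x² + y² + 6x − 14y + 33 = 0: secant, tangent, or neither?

neither

d² = (8·(−3) + 15·7 − (−14))²/289 = 9025/289; r² = 25.
Since d² > r², the line lies outside the circle.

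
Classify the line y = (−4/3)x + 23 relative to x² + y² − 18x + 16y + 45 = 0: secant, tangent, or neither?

neither

d² = (4·9 + 3·(−8) − (69))²/25 = 3249/25; r² = 100.
Since d² > r², the line lies outside the circle.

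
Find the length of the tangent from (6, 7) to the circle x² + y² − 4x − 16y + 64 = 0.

The centre is (2, 8) and r = 2. The square of the distance from P to the centre is 16 + 1 = 17.
By the tangent–radius right angle, tangent length = √(|PO|² − r²) = √13.

√13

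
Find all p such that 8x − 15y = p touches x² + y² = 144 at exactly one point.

Tangency holds when the distance from the centre (0, 0) to the line equals the radius 12:
|8·0 − 15·0 − p| / √289 = 12
|p| = 12·17, so p = 204 or p = −204.

p = −204 or p = 204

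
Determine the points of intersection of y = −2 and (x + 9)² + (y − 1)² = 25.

(−13, −2) and (−5, −2)

Substitute y = −2:
x² + 18x + 65 = 0
x = −5 or x = −13, giving (−5, −2) and (−13, −2).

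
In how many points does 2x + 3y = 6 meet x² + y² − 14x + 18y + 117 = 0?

Substituting the line into the circle gives 13x² − 258x + 1413 = 0.
Δ = 66564 − 73476 = −6912.
No real roots: the line does not meet the circle.

0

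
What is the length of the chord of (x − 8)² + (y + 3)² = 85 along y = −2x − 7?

From the line, y = −2x − 7. Substituting:
5x² − 5 = 0  ⟹  x² − 1 = 0
x = 1 or x = −1, giving (1, −9) and (−1, −5).
Chord length = distance between (1, −9) and (−1, −5) = √20 = 2√5.

2√5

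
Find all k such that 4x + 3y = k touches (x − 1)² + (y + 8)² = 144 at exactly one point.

Tangency holds when the distance from the centre (1, −8) to the line equals the radius 12:
|4·1 + 3·(−8) − k| / √25 = 12
|k − (−20)| = 12·5, so k = 40 or k = −80.

k = −80 or k = 40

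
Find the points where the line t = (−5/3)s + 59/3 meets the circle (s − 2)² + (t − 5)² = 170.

(1, 18) and (13, −2)

From the line, t = (59 − 5s)/3. Substituting:
34s² − 476s + 442 = 0  ⟹  s² − 14s + 13 = 0
s = 13 or s = 1, giving (13, −2) and (1, 18).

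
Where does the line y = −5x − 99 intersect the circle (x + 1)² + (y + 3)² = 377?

Express y = −5x − 99 and substitute into the circle:
26x² + 962x + 8840 = 0  ⟹  x² + 37x + 340 = 0
x = −17 or x = −20, giving (−17, −14) and (−20, 1).

(−20, 1) and (−17, −14)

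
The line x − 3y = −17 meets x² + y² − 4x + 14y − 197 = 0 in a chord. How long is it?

6√10

Centre (2, −7), r² = 250. Perpendicular distance d from centre to line = |40| / √10 = 40/√10.
Half the chord is √(r² − d²) = √(90), so the full chord is 6√10.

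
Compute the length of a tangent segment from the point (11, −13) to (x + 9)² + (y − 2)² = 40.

3√65

The centre is (−9, 2) and r = 2√10. The square of the distance from P to the centre is 400 + 225 = 625.
Power of the point: PT² = |PO|² − r² = 585, so PT = 3√65.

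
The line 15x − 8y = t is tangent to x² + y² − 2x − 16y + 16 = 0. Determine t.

t = −168 or t = 70

The line touches the circle iff its distance from (1, 8) is 7:
|15·1 − 8·8 − t| / √289 = 7
|t − (−49)| = 7·17, so t = 70 or t = −168.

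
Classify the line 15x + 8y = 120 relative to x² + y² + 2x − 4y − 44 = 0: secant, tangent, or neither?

Centre (−1, 2), r² = 49. Distance² from centre to line = (−119)²/289 = 49.
Since d² = r², the line is tangent.

tangent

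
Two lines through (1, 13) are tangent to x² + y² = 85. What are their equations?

7x + 6y = 85 and 6x − 7y = −85

A line y − (13) = m(x − (1)) is tangent when its distance from (0, 0) is √85:
[m·(−1) − (−13)]² = 85(m² + 1)
42m² + 13m − 42 = 0, so m = −7/6 or m = 6/7.
Through (1, 13) these give 7x + 6y = 85 and 6x − 7y = −85.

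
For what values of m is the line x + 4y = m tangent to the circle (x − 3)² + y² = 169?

The line touches the circle iff its distance from (3, 0) is 13:
|1·3 + 4·0 − m| / √17 = 13
|m − (3)| = 13√17.

m = 3 ± 13√17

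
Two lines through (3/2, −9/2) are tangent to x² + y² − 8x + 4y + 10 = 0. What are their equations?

x + 3y = −12 and 3x + y = 0

Write the tangent as mx − y + (−9/2 − m·(3/2)) = 0 and set its distance from the centre to √10:
[m·(5/2) − (5/2)]² = 10(m² + 1)
3m² + 10m + 3 = 0, so m = −1/3 or m = −3.
With m = −1/3: x + 3y = −12. With m = −3: 3x + y = 0.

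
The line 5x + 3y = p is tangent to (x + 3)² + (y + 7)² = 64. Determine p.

For a tangent, require d(centre, line) = r = 8.
|5·(−3) + 3·(−7) − p| / √34 = 8
|p − (−36)| = 8√34.

p = −36 ± 8√34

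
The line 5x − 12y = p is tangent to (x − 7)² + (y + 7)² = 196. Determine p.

p = −63 or p = 301

The line touches the circle iff its distance from (7, −7) is 14:
|5·7 − 12·(−7) − p| / √169 = 14
|p − (119)| = 14·13, so p = 301 or p = −63.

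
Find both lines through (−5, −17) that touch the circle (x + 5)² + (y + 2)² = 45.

2x + y = −27 and 2x − y = 7

Write the tangent as mx − y + (−17 − m·(−5)) = 0 and set its distance from the centre to 3√5:
[m·(0) − (15)]² = 45(m² + 1)
m² − 4 = 0, so m = −2 or m = 2.
Through (−5, −17) these give 2x + y = −27 and 2x − y = 7.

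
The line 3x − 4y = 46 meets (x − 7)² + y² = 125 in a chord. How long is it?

20

The distance from (7, 0) to the line is 25/√25, and r² = 125.
Half the chord is √(r² − d²) = √(100), so the full chord is 20.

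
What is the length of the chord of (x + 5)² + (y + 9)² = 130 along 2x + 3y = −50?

From the line, y = (−50 − 2x)/3. Substituting:
13x² + 182x − 416 = 0  ⟹  x² + 14x − 32 = 0
x = 2 or x = −16, giving (2, −18) and (−16, −6).
|(2, −18) − (−16, −6)| = √((18)² + (−12)²) = 6√13.

6√13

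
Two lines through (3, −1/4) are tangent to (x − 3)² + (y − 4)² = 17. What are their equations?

x − 4y = 4 and x + 4y = 2

Let a tangent through (3, −1/4) have slope m. Its distance from (3, 4) must equal √17:
[m·(0) − (17/4)]² = 17(m² + 1)
16m² − 1 = 0, so m = 1/4 or m = −1/4.
With m = 1/4: x − 4y = 4. With m = −1/4: x + 4y = 2.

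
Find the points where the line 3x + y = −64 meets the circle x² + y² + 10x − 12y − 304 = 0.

Substitute y = −3x − 64:
10x² + 430x + 4560 = 0  ⟹  x² + 43x + 456 = 0
x = −19 or x = −24, giving (−19, −7) and (−24, 8).

(−24, 8) and (−19, −7)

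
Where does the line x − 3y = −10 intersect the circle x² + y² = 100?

(−10, 0) and (8, 6)

Express y = (10 + x)/3 and substitute into the circle:
10x² + 20x − 800 = 0  ⟹  x² + 2x − 80 = 0
x = 8 or x = −10, giving (8, 6) and (−10, 0).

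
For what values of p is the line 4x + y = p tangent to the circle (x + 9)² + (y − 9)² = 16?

Tangency holds when the distance from the centre (−9, 9) to the line equals the radius 4:
|4·(−9) + 1·9 − p| / √17 = 4
|p − (−27)| = 4√17.

p = −27 ± 4√17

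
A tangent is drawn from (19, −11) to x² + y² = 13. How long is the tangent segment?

√469

Centre (0, 0), r² = 13. |PO|² = (19)² + (−11)² = 482.
Power of the point: PT² = |PO|² − r² = 469, so PT = √469.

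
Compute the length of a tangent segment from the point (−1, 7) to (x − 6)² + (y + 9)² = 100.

√205

The centre is (6, −9) and r = 10. The square of the distance from P to the centre is 49 + 256 = 305.
By the tangent–radius right angle, tangent length = √(|PO|² − r²) = √205.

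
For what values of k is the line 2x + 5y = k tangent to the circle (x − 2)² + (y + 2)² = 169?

k = −6 ± 13√29

The line touches the circle iff its distance from (2, −2) is 13:
|2·2 + 5·(−2) − k| / √29 = 13
|k − (−6)| = 13√29.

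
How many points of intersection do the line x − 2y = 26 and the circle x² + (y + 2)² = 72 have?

Centre (0, −2), r² = 72. Distance² from centre to line = (−22)²/5 = 484/5.
Since d² > r², the line lies outside the circle.

0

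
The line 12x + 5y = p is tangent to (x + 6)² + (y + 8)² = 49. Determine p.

The line touches the circle iff its distance from (−6, −8) is 7:
|12·(−6) + 5·(−8) − p| / √169 = 7
|p − (−112)| = 7·13, so p = −21 or p = −203.

p = −203 or p = −21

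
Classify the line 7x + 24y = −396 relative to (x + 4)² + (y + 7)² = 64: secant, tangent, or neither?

tangent

Substituting the line into the circle gives 625x² + 7800x + 24336 = 0.
Δ = 60840000 − 60840000 = 0.
A repeated root: the line is tangent.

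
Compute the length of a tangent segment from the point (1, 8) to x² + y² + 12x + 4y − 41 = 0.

2√17

With centre O = (−6, −2), |OP|² = 149 and r² = 81.
The tangent meets the radius at right angles, so tangent² = |PO|² − r² = 149 − 81 = 68.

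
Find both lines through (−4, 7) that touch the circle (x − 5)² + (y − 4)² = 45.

x − 2y = −18 and 2x + y = −1

Let a tangent through (−4, 7) have slope m. Its distance from (5, 4) must equal 3√5:
[m·(9) − (−3)]² = 45(m² + 1)
2m² + 3m − 2 = 0, so m = 1/2 or m = −2.
With m = 1/2: x − 2y = −18. With m = −2: 2x + y = −1.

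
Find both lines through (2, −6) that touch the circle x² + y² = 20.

Write the tangent as mx − y + (−6 − m·(2)) = 0 and set its distance from the centre to 2√5:
[m·(−2) − (6)]² = 20(m² + 1)
2m² − 3m − 2 = 0, so m = −1/2 or m = 2.
With m = −1/2: x + 2y = −10. With m = 2: 2x − y = 10.

x + 2y = −10 and 2x − y = 10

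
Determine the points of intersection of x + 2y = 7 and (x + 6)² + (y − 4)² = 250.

(−19, 13) and (9, −1)

From the line, y = (7 − x)/2. Substituting:
5x² + 50x − 855 = 0  ⟹  x² + 10x − 171 = 0
x = 9 or x = −19, giving (9, −1) and (−19, 13).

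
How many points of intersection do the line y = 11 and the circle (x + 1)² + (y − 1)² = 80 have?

0

Centre (−1, 1), r² = 80. Distance² from centre to line = (−10)² = 100.
Since d² > r², the line lies outside the circle.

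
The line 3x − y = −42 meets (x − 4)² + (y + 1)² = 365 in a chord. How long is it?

Substitute y = 3x + 42:
10x² + 250x + 1500 = 0  ⟹  x² + 25x + 150 = 0
x = −10 or x = −15, giving (−10, 12) and (−15, −3).
Chord length = distance between (−10, 12) and (−15, −3) = √250 = 5√10.

5√10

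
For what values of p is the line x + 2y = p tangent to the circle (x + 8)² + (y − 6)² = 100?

The line touches the circle iff its distance from (−8, 6) is 10:
|1·(−8) + 2·6 − p| / √5 = 10
|p − (4)| = 10√5.

p = 4 ± 10√5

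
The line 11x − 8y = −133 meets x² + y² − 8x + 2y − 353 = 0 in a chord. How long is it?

2√185

Substitute y = (133 + 11x)/8:
185x² + 2590x − 2775 = 0  ⟹  x² + 14x − 15 = 0
x = 1 or x = −15, giving (1, 18) and (−15, −4).
|(1, 18) − (−15, −4)| = √((16)² + (22)²) = 2√185.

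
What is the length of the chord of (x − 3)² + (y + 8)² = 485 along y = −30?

2

From the line, y = −30. Substituting:
x² − 6x + 8 = 0
x = 4 or x = 2, giving (4, −30) and (2, −30).
Chord length = distance between (4, −30) and (2, −30) = √4 = 2.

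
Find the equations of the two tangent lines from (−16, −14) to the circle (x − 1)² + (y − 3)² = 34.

A line y − (−14) = m(x − (−16)) is tangent when its distance from (1, 3) is √34:
(17m − (17))² = 34(m² + 1)
15m² − 34m + 15 = 0, so m = 3/5 or m = 5/3.
Through (−16, −14) these give 3x − 5y = 22 and 5x − 3y = −38.

3x − 5y = 22 and 5x − 3y = −38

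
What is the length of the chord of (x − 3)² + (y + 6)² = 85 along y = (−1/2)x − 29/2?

Express y = (−29 − x)/2 and substitute into the circle:
5x² + 10x − 15 = 0  ⟹  x² + 2x − 3 = 0
x = 1 or x = −3, giving (1, −15) and (−3, −13).
Chord length = distance between (1, −15) and (−3, −13) = √20 = 2√5.

2√5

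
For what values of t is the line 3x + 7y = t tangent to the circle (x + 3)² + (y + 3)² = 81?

t = −30 ± 9√58

Tangency holds when the distance from the centre (−3, −3) to the line equals the radius 9:
|3·(−3) + 7·(−3) − t| / √58 = 9
|t − (−30)| = 9√58.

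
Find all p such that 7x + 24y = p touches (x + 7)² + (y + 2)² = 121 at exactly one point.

p = −372 or p = 178

For a tangent, require d(centre, line) = r = 11.
|7·(−7) + 24·(−2) − p| / √625 = 11
|p − (−97)| = 11·25, so p = 178 or p = −372.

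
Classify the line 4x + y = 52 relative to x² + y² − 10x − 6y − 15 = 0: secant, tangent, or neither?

neither

d² = (4·5 + 1·3 − (52))²/17 = 841/17; r² = 49.
Since d² > r², the line lies outside the circle.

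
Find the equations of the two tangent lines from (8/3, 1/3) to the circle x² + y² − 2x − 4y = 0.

A line y − (1/3) = m(x − (8/3)) is tangent when its distance from (1, 2) is √5:
(−5/3m − (5/3))² = 5(m² + 1)
2m² − 5m + 2 = 0, so m = 2 or m = 1/2.
With m = 2: 2x − y = 5. With m = 1/2: x − 2y = 2.

2x − y = 5 and x − 2y = 2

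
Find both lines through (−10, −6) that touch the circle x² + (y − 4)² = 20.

Write the tangent as mx − y + (−6 − m·(−10)) = 0 and set its distance from the centre to 2√5:
(10m − (10))² = 20(m² + 1)
2m² − 5m + 2 = 0, so m = 1/2 or m = 2.
Through (−10, −6) these give x − 2y = 2 and 2x − y = −14.

x − 2y = 2 and 2x − y = −14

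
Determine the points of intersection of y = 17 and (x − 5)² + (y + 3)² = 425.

From the line, y = 17. Substituting:
x² − 10x = 0
x = 10 or x = 0, giving (10, 17) and (0, 17).

(0, 17) and (10, 17)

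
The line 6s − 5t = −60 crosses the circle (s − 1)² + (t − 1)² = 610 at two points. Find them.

(−20, −12) and (10, 24)

From the line, t = (60 + 6s)/5. Substituting:
61s² + 610s − 12200 = 0  ⟹  s² + 10s − 200 = 0
s = 10 or s = −20, giving (10, 24) and (−20, −12).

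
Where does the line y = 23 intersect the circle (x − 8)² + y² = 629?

Express y = 23 and substitute into the circle:
x² − 16x − 36 = 0
x = 18 or x = −2, giving (18, 23) and (−2, 23).

(−2, 23) and (18, 23)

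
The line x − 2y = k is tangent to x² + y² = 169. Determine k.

For a tangent, require d(centre, line) = r = 13.
|1·0 − 2·0 − k| / √5 = 13
|k| = 13√5.

k = ±13√5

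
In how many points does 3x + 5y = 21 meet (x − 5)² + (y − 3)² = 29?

2

Centre (5, 3), r² = 29. Distance² from centre to line = (9)²/34 = 81/34.
Since d² < r², the line cuts the circle twice.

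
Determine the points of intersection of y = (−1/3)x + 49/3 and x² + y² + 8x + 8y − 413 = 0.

From the line, y = (49 − x)/3. Substituting:
10x² − 50x − 140 = 0  ⟹  x² − 5x − 14 = 0
x = 7 or x = −2, giving (7, 14) and (−2, 17).

(−2, 17) and (7, 14)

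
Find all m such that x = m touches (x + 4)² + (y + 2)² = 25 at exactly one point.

m = −9 or m = 1

The line touches the circle iff its distance from (−4, −2) is 5:
|1·(−4) + 0·(−2) − m| / √1 = 5
|m − (−4)| = 5, so m = 1 or m = −9.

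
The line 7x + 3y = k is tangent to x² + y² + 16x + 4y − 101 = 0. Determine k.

For a tangent, require d(centre, line) = r = 13.
|7·(−8) + 3·(−2) − k| / √58 = 13
|k − (−62)| = 13√58.

k = −62 ± 13√58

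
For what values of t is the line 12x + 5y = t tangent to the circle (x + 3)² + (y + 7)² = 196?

t = −253 or t = 111

For a tangent, require d(centre, line) = r = 14.
|12·(−3) + 5·(−7) − t| / √169 = 14
|t − (−71)| = 14·13, so t = 111 or t = −253.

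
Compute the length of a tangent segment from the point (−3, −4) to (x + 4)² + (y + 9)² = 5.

The centre is (−4, −9) and r = √5. The square of the distance from P to the centre is 1 + 25 = 26.
Power of the point: PT² = |PO|² − r² = 21, so PT = √21.

√21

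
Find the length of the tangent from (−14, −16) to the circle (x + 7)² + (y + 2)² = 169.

Centre (−7, −2), r² = 169. |PO|² = (−7)² + (−14)² = 245.
The tangent meets the radius at right angles, so tangent² = |PO|² − r² = 245 − 169 = 76.

2√19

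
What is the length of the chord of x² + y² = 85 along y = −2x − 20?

Express y = −2x − 20 and substitute into the circle:
5x² + 80x + 315 = 0  ⟹  x² + 16x + 63 = 0
x = −7 or x = −9, giving (−7, −6) and (−9, −2).
Chord length = distance between (−7, −6) and (−9, −2) = √20 = 2√5.

2√5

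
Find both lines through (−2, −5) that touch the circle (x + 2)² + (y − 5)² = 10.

Write the tangent as mx − y + (−5 − m·(−2)) = 0 and set its distance from the centre to √10:
[m·(0) − (10)]² = 10(m² + 1)
m² − 9 = 0, so m = 3 or m = −3.
With m = 3: 3x − y = −1. With m = −3: 3x + y = −11.

3x − y = −1 and 3x + y = −11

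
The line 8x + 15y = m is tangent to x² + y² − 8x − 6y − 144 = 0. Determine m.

m = −144 or m = 298

For a tangent, require d(centre, line) = r = 13.
|8·4 + 15·3 − m| / √289 = 13
|m − (77)| = 13·17, so m = 298 or m = −144.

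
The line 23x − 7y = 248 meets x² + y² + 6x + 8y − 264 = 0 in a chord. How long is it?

17√2

Substitute y = (−248 + 23x)/7:
578x² − 9826x + 34680 = 0  ⟹  x² − 17x + 60 = 0
x = 12 or x = 5, giving (12, 4) and (5, −19).
|(12, 4) − (5, −19)| = √((7)² + (23)²) = 17√2.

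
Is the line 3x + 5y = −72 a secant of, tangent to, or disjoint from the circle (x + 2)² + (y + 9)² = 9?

disjoint

d² = (3·(−2) + 5·(−9) − (−72))²/34 = 441/34; r² = 9.
Since d² > r², the line lies outside the circle.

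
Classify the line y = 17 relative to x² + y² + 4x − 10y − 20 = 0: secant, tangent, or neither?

neither

Centre (−2, 5), r² = 49. Distance² from centre to line = (−12)² = 144.
Since d² > r², the line lies outside the circle.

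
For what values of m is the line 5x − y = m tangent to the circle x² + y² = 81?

For a tangent, require d(centre, line) = r = 9.
|5·0 − 1·0 − m| / √26 = 9
|m| = 9√26.

m = ±9√26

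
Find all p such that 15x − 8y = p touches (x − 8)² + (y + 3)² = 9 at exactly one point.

p = 93 or p = 195

Tangency holds when the distance from the centre (8, −3) to the line equals the radius 3:
|15·8 − 8·(−3) − p| / √289 = 3
|p − (144)| = 3·17, so p = 195 or p = 93.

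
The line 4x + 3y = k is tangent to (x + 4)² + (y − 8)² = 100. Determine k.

k = −42 or k = 58

For a tangent, require d(centre, line) = r = 10.
|4·(−4) + 3·8 − k| / √25 = 10
|k − (8)| = 10·5, so k = 58 or k = −42.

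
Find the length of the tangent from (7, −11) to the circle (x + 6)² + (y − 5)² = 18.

√407

With centre O = (−6, 5), |OP|² = 425 and r² = 18.
The tangent meets the radius at right angles, so tangent² = |PO|² − r² = 425 − 18 = 407.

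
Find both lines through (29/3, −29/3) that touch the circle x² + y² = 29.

Let a tangent through (29/3, −29/3) have slope m. Its distance from (0, 0) must equal √29:
[m·(−29/3) − (29/3)]² = 29(m² + 1)
10m² + 29m + 10 = 0, so m = −5/2 or m = −2/5.
With m = −5/2: 5x + 2y = 29. With m = −2/5: 2x + 5y = −29.

5x + 2y = 29 and 2x + 5y = −29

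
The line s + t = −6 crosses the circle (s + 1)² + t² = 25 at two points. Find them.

Express t = −s − 6 and substitute into the circle:
2s² + 14s + 12 = 0  ⟹  s² + 7s + 6 = 0
s = −1 or s = −6, giving (−1, −5) and (−6, 0).

(−6, 0) and (−1, −5)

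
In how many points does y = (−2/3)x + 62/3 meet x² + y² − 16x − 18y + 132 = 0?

Substituting the line into the circle gives 13x² − 284x + 1684 = 0.
Δ = 80656 − 87568 = −6912.
No real roots: the line does not meet the circle.

0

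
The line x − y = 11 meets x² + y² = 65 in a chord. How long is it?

From the line, y = x − 11. Substituting:
2x² − 22x + 56 = 0  ⟹  x² − 11x + 28 = 0
x = 7 or x = 4, giving (7, −4) and (4, −7).
|(7, −4) − (4, −7)| = √((3)² + (3)²) = 3√2.

3√2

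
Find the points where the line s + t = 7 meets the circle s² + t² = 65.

(−1, 8) and (8, −1)

Substitute t = −s + 7:
2s² − 14s − 16 = 0  ⟹  s² − 7s − 8 = 0
s = 8 or s = −1, giving (8, −1) and (−1, 8).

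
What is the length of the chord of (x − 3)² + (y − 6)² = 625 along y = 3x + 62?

9√10

From the line, y = 3x + 62. Substituting:
10x² + 330x + 2520 = 0  ⟹  x² + 33x + 252 = 0
x = −12 or x = −21, giving (−12, 26) and (−21, −1).
Chord length = distance between (−12, 26) and (−21, −1) = √810 = 9√10.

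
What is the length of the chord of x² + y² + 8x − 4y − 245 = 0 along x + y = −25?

The distance from (−4, 2) to the line is 23/√2, and r² = 265.
Half the chord is √(r² − d²) = √(1/2), so the full chord is √2.

√2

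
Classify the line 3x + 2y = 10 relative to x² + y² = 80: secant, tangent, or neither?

Centre (0, 0), r² = 80. Distance² from centre to line = (−10)²/13 = 100/13.
Since d² < r², the line cuts the circle twice.

secant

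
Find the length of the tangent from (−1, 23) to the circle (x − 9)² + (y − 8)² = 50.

Centre (9, 8), r² = 50. |PO|² = (−10)² + (15)² = 325.
By the tangent–radius right angle, tangent length = √(|PO|² − r²) = √275 = 5√11.

5√11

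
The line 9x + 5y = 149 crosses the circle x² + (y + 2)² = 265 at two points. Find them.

Substitute y = (149 − 9x)/5:
106x² − 2862x + 18656 = 0  ⟹  x² − 27x + 176 = 0
x = 16 or x = 11, giving (16, 1) and (11, 10).

(11, 10) and (16, 1)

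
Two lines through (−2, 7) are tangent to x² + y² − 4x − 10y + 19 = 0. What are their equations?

3x + y = 1 and x − 3y = −23

Let a tangent through (−2, 7) have slope m. Its distance from (2, 5) must equal √10:
[m·(4) − (−2)]² = 10(m² + 1)
3m² + 8m − 3 = 0, so m = −3 or m = 1/3.
Through (−2, 7) these give 3x + y = 1 and x − 3y = −23.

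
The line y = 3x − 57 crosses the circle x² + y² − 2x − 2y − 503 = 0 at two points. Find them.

(13, −18) and (22, 9)

Express y = 3x − 57 and substitute into the circle:
10x² − 350x + 2860 = 0  ⟹  x² − 35x + 286 = 0
x = 22 or x = 13, giving (22, 9) and (13, −18).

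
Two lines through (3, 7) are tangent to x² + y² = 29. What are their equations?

2x − 5y = −29 and 5x + 2y = 29

Write the tangent as mx − y + (7 − m·(3)) = 0 and set its distance from the centre to √29:
[m·(−3) − (−7)]² = 29(m² + 1)
10m² + 21m − 10 = 0, so m = 2/5 or m = −5/2.
Through (3, 7) these give 2x − 5y = −29 and 5x + 2y = 29.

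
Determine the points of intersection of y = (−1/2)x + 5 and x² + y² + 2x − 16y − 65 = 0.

Express y = (10 − x)/2 and substitute into the circle:
5x² + 20x − 480 = 0  ⟹  x² + 4x − 96 = 0
x = 8 or x = −12, giving (8, 1) and (−12, 11).

(−12, 11) and (8, 1)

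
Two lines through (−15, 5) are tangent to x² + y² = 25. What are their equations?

y = 5 and 3x + 4y = −25

Let a tangent through (−15, 5) have slope m. Its distance from (0, 0) must equal 5:
(15m − (−5))² = 25(m² + 1)
4m² + 3m = 0, so m = 0 or m = −3/4.
With m = 0: y = 5. With m = −3/4: 3x + 4y = −25.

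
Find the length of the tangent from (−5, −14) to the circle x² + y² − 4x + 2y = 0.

With centre O = (2, −1), |OP|² = 218 and r² = 5.
By the tangent–radius right angle, tangent length = √(|PO|² − r²) = √213.

√213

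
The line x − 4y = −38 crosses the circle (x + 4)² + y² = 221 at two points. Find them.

(−18, 5) and (6, 11)

Express y = (38 + x)/4 and substitute into the circle:
17x² + 204x − 1836 = 0  ⟹  x² + 12x − 108 = 0
x = 6 or x = −18, giving (6, 11) and (−18, 5).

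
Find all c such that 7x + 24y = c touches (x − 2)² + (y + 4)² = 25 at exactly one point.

Tangency holds when the distance from the centre (2, −4) to the line equals the radius 5:
|7·2 + 24·(−4) − c| / √625 = 5
|c − (−82)| = 5·25, so c = 43 or c = −207.

c = −207 or c = 43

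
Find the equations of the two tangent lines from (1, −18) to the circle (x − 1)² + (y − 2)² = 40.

Let a tangent through (1, −18) have slope m. Its distance from (1, 2) must equal 2√10:
[m·(0) − (20)]² = 40(m² + 1)
m² − 9 = 0, so m = −3 or m = 3.
With m = −3: 3x + y = −15. With m = 3: 3x − y = 21.

3x + y = −15 and 3x − y = 21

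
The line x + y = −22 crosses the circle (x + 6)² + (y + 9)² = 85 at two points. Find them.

Express y = −x − 22 and substitute into the circle:
2x² + 38x + 120 = 0  ⟹  x² + 19x + 60 = 0
x = −4 or x = −15, giving (−4, −18) and (−15, −7).

(−15, −7) and (−4, −18)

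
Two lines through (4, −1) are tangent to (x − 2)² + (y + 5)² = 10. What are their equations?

x − 3y = 7 and 3x + y = 11

A line y − (−1) = m(x − (4)) is tangent when its distance from (2, −5) is √10:
[m·(−2) − (−4)]² = 10(m² + 1)
3m² + 8m − 3 = 0, so m = 1/3 or m = −3.
With m = 1/3: x − 3y = 7. With m = −3: 3x + y = 11.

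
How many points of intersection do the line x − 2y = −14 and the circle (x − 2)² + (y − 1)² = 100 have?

Centre (2, 1), r² = 100. Distance² from centre to line = (14)²/5 = 196/5.
Since d² < r², the line cuts the circle twice.

2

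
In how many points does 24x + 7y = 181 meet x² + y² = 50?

Centre (0, 0), r² = 50. Distance² from centre to line = (−181)²/625 = 32761/625.
Since d² > r², the line lies outside the circle.

0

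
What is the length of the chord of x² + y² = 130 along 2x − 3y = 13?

Express y = (−13 + 2x)/3 and substitute into the circle:
13x² − 52x − 1001 = 0  ⟹  x² − 4x − 77 = 0
x = 11 or x = −7, giving (11, 3) and (−7, −9).
Chord length = distance between (11, 3) and (−7, −9) = √468 = 6√13.

6√13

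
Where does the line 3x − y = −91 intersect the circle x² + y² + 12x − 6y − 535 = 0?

Express y = 3x + 91 and substitute into the circle:
10x² + 540x + 7200 = 0  ⟹  x² + 54x + 720 = 0
x = −24 or x = −30, giving (−24, 19) and (−30, 1).

(−30, 1) and (−24, 19)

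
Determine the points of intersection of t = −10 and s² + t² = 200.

(−10, −10) and (10, −10)

Express t = −10 and substitute into the circle:
s² − 100 = 0
s = 10 or s = −10, giving (10, −10) and (−10, −10).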